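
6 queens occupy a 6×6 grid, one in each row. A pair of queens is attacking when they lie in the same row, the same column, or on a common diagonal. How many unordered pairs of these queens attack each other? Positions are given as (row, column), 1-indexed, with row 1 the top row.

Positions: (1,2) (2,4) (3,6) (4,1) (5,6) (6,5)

3

Same column: (3,6)–(5,6) (column 6).
Same diagonal: (1,2)–(5,6) (|1−5| = |2−6| = 4); (5,6)–(6,5) (|5−6| = |6−5| = 1).
Total attacking pairs: 3.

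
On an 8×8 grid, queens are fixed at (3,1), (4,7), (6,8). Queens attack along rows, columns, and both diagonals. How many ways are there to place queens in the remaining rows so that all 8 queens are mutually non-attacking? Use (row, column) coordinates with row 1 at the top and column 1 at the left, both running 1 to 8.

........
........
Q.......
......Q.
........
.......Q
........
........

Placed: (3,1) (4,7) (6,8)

Branch on row 1: col 2 → 1; col 5 → 1; col 6 → 1.
Sum: 1 + 1 + 1 = 3.

3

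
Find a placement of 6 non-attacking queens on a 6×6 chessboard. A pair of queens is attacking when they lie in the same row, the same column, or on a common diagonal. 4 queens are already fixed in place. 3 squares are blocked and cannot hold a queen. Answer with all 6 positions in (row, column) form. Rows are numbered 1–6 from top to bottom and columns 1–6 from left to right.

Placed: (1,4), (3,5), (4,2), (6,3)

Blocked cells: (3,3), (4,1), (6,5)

Row 2: attacked by (1,4)→{3,4,5}; (3,5)→{4,5,6}; (4,2)→{2,4}; (6,3)→{3}. Safe: 1. Place at column 1.
Row 5: attacked by (1,4)→{4}; (2,1)→{1,4}; (3,5)→{3,5}; (4,2)→{1,2,3}; (6,3)→{2,3,4}. Safe: 6. Place at column 6.
Columns [4, 1, 5, 2, 6, 3], r−c [-3, 1, -2, 2, -1, 3], r+c [5, 3, 8, 6, 11, 9] are all distinct, so no two queens attack.

(1,4) (2,1) (3,5) (4,2) (5,6) (6,3)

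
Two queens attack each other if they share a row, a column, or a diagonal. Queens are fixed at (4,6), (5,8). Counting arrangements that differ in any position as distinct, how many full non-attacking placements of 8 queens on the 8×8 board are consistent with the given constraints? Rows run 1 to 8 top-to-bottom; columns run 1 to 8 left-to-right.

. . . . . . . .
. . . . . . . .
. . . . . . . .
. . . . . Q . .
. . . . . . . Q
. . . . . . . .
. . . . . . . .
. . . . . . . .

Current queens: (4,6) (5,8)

Branch on row 1: col 1 → 1; col 2 → 1; col 5 → 3; col 7 → 1.
Sum: 1 + 1 + 3 + 1 = 6.

6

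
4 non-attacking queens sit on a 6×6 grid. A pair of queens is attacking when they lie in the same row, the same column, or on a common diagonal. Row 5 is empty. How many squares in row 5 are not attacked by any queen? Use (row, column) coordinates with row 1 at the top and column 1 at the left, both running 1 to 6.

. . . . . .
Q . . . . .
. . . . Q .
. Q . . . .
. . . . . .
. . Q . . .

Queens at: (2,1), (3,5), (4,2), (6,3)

1

(2,1) attacks row 5 at column 1 and diagonals 4.
(3,5) attacks row 5 at column 5 and diagonals 3.
(4,2) attacks row 5 at column 2 and diagonals 1, 3.
(6,3) attacks row 5 at column 3 and diagonals 2, 4.
Attacked columns: {1, 2, 3, 4, 5}. Safe: {6}.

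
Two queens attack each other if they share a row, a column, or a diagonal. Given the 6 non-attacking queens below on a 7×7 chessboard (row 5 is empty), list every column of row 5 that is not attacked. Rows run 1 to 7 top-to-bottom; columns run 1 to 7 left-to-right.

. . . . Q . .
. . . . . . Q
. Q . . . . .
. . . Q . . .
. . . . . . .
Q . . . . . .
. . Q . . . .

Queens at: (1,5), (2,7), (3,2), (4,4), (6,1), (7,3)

columns 6

(1,5) attacks row 5 at column 5 and diagonals 1.
(2,7) attacks row 5 at column 7 and diagonals 4.
(3,2) attacks row 5 at column 2 and diagonals 4.
(4,4) attacks row 5 at column 4 and diagonals 3, 5.
(6,1) attacks row 5 at column 1 and diagonals 2.
(7,3) attacks row 5 at column 3 and diagonals 1, 5.
Attacked columns: {1, 2, 3, 4, 5, 7}. Safe: {6}.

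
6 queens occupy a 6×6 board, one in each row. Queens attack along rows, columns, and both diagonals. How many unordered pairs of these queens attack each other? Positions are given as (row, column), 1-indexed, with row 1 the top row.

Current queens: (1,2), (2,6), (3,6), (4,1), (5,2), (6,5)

3

Same column: (1,2)–(5,2) (column 2); (2,6)–(3,6) (column 6).
Same diagonal: (4,1)–(5,2) (|4−5| = |1−2| = 1).
Total attacking pairs: 3.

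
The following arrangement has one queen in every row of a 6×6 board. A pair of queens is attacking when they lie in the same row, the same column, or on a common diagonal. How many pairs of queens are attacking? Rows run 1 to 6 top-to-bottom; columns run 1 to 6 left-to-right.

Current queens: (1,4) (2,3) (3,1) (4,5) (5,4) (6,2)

4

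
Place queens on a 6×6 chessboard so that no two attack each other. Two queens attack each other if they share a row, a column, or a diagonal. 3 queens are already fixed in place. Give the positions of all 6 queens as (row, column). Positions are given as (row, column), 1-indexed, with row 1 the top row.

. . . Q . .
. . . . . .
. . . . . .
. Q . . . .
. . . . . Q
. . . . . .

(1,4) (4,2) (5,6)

(1,4) (2,1) (3,5) (4,2) (5,6) (6,3)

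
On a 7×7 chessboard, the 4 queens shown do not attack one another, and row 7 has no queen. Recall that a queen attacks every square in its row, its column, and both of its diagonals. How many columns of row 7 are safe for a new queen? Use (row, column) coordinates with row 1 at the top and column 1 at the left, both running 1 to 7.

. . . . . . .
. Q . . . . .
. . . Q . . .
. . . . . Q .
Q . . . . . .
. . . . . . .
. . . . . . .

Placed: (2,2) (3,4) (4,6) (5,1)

(2,2) attacks row 7 at column 2 and diagonals 7.
(3,4) attacks row 7 at column 4.
(4,6) attacks row 7 at column 6 and diagonals 3.
(5,1) attacks row 7 at column 1 and diagonals 3.
Attacked columns: {1, 2, 3, 4, 6, 7}. Safe: {5}.

1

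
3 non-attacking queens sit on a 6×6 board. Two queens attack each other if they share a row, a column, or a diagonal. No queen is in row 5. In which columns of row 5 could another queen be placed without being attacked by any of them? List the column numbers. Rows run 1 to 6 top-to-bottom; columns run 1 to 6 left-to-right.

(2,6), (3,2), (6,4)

(2,6) attacks row 5 at column 6 and diagonals 3.
(3,2) attacks row 5 at column 2 and diagonals 4.
(6,4) attacks row 5 at column 4 and diagonals 3, 5.
Attacked columns: {2, 3, 4, 5, 6}. Safe: {1}.

columns 1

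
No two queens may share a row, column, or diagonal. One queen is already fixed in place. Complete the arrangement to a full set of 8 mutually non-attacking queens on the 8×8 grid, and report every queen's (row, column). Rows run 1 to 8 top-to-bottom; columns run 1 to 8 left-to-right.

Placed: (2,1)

(1,5) (2,1) (3,8) (4,4) (5,2) (6,7) (7,3) (8,6)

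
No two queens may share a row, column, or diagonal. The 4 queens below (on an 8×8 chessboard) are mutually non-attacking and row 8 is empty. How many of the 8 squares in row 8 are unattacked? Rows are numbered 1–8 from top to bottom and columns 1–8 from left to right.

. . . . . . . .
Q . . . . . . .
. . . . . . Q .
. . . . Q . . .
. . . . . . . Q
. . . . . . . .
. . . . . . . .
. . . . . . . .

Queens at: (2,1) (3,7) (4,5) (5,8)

3

(2,1) attacks row 8 at column 1 and diagonals 7.
(3,7) attacks row 8 at column 7 and diagonals 2.
(4,5) attacks row 8 at column 5 and diagonals 1.
(5,8) attacks row 8 at column 8 and diagonals 5.
Attacked columns: {1, 2, 5, 7, 8}. Safe: {3, 4, 6}.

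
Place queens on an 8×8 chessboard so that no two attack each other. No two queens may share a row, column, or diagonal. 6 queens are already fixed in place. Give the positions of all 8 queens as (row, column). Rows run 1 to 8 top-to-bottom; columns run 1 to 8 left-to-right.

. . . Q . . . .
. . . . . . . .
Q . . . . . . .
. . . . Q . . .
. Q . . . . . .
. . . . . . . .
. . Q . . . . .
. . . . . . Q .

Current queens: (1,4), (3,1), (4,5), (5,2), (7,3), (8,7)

(1,4) (2,6) (3,1) (4,5) (5,2) (6,8) (7,3) (8,7)

Row 2: attacked by (1,4)→{3,4,5}; (3,1)→{1,2}; (4,5)→{3,5,7}; (5,2)→{2,5}; (7,3)→{3,8}; (8,7)→{1,7}. Safe: 6. Place at column 6.
Row 6: attacked by (1,4)→{4}; (2,6)→{2,6}; (3,1)→{1,4}; (4,5)→{3,5,7}; (5,2)→{1,2,3}; (7,3)→{2,3,4}; (8,7)→{5,7}. Safe: 8. Place at column 8.
Columns [4, 6, 1, 5, 2, 8, 3, 7], r−c [-3, -4, 2, -1, 3, -2, 4, 1], r+c [5, 8, 4, 9, 7, 14, 10, 15] are all distinct, so no two queens attack.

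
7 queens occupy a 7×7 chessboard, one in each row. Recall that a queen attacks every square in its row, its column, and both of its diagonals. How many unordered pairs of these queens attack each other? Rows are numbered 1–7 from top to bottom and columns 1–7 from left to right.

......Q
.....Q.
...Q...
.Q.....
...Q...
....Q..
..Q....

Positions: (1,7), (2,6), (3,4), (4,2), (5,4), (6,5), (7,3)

Same column: (3,4)–(5,4) (column 4).
Same diagonal: (1,7)–(2,6) (|1−2| = |7−6| = 1); (5,4)–(6,5) (|5−6| = |4−5| = 1).
Total attacking pairs: 3.

3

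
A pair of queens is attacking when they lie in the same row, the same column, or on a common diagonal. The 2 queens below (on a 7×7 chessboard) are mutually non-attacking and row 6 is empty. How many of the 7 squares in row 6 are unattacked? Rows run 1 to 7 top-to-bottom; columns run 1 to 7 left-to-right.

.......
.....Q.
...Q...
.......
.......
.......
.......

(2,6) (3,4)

2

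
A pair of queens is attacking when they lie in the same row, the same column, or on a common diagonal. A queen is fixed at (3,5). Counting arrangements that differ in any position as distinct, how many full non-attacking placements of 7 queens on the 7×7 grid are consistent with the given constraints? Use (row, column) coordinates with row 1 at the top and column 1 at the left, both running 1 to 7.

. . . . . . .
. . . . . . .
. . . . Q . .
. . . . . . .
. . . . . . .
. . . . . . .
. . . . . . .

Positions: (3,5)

Branch on row 1: col 1 → 1; col 2 → 1; col 4 → 2; col 6 → 2.
Sum: 1 + 1 + 2 + 2 = 6.

6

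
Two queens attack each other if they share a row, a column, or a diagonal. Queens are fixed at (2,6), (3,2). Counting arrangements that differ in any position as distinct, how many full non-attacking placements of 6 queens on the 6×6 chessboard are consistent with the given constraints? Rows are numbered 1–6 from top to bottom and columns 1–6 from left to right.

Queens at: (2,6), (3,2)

1

Branch on row 1: col 1 → 0; col 3 → 1.
Sum: 0 + 1 = 1.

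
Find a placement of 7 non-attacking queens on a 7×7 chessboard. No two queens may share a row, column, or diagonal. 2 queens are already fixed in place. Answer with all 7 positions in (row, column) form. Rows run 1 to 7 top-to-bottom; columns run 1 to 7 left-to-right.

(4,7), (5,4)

Row 1: attacked by (4,7)→{4,7}; (5,4)→{4}. Safe: 1, 2, 3, 5, 6. Place at column 2.
Row 2: attacked by (1,2)→{1,2,3}; (4,7)→{5,7}; (5,4)→{1,4,7}. Safe: 6. Place at column 6.
Row 3: attacked by (1,2)→{2,4}; (2,6)→{5,6,7}; (4,7)→{6,7}; (5,4)→{2,4,6}. Safe: 1, 3. Place at column 3.
Row 6: attacked by (1,2)→{2,7}; (2,6)→{2,6}; (3,3)→{3,6}; (4,7)→{5,7}; (5,4)→{3,4,5}. Safe: 1. Place at column 1.
Row 7: attacked by (1,2)→{2}; (2,6)→{1,6}; (3,3)→{3,7}; (4,7)→{4,7}; (5,4)→{2,4,6}; (6,1)→{1,2}. Safe: 5. Place at column 5.
Columns [2, 6, 3, 7, 4, 1, 5], r−c [-1, -4, 0, -3, 1, 5, 2], r+c [3, 8, 6, 11, 9, 7, 12] are all distinct, so no two queens attack.

(1,2) (2,6) (3,3) (4,7) (5,4) (6,1) (7,5)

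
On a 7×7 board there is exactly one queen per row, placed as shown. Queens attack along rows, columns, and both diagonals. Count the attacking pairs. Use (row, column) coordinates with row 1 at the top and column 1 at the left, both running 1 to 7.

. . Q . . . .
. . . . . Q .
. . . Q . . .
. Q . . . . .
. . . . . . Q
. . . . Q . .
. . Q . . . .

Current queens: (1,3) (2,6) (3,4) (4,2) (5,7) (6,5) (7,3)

2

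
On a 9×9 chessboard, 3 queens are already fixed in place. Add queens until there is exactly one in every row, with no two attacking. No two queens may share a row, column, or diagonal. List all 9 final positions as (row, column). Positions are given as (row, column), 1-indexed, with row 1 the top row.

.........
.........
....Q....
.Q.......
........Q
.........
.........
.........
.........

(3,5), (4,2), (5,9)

(1,6) (2,8) (3,5) (4,2) (5,9) (6,7) (7,4) (8,1) (9,3)

Row 1: attacked by (3,5)→{3,5,7}; (4,2)→{2,5}; (5,9)→{5,9}. Safe: 1, 4, 6, 8. Place at column 6.
Row 2: attacked by (1,6)→{5,6,7}; (3,5)→{4,5,6}; (4,2)→{2,4}; (5,9)→{6,9}. Safe: 1, 3, 8. Place at column 8.
Row 6: attacked by (1,6)→{1,6}; (2,8)→{4,8}; (3,5)→{2,5,8}; (4,2)→{2,4}; (5,9)→{8,9}. Safe: 3, 7. Place at column 7.
Row 7: attacked by (1,6)→{6}; (2,8)→{3,8}; (3,5)→{1,5,9}; (4,2)→{2,5}; (5,9)→{7,9}; (6,7)→{6,7,8}. Safe: 4. Place at column 4.
Row 8: attacked by (1,6)→{6}; (2,8)→{2,8}; (3,5)→{5}; (4,2)→{2,6}; (5,9)→{6,9}; (6,7)→{5,7,9}; (7,4)→{3,4,5}. Safe: 1. Place at column 1.
Row 9: attacked by (1,6)→{6}; (2,8)→{1,8}; (3,5)→{5}; (4,2)→{2,7}; (5,9)→{5,9}; (6,7)→{4,7}; (7,4)→{2,4,6}; (8,1)→{1,2}. Safe: 3. Place at column 3.
Columns [6, 8, 5, 2, 9, 7, 4, 1, 3], r−c [-5, -6, -2, 2, -4, -1, 3, 7, 6], r+c [7, 10, 8, 6, 14, 13, 11, 9, 12] are all distinct, so no two queens attack.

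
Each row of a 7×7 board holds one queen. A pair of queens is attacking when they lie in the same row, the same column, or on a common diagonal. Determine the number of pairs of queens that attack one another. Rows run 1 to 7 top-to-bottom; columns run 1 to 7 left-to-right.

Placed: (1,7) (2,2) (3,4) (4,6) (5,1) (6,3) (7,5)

0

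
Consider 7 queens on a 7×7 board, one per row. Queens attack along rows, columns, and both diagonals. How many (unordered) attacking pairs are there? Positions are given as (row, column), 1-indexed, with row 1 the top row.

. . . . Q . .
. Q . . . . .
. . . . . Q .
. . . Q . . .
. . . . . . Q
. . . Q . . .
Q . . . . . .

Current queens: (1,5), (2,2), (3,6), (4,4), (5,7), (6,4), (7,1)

3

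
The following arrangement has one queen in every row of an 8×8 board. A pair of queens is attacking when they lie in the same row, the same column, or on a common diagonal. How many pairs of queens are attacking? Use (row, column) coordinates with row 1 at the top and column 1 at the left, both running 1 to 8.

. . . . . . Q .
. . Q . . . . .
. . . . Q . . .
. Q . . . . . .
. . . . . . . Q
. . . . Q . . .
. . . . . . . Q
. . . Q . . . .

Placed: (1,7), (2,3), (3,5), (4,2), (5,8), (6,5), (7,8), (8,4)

4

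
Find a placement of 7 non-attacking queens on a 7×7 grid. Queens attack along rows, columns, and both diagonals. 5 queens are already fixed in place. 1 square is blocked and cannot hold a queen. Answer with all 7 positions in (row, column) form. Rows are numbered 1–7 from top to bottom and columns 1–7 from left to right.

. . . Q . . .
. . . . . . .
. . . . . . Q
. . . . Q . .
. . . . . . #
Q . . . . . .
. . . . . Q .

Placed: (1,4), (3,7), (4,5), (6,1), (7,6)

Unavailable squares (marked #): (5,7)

Row 2: attacked by (1,4)→{3,4,5}; (3,7)→{6,7}; (4,5)→{3,5,7}; (6,1)→{1,5}; (7,6)→{1,6}. Safe: 2. Place at column 2.
Row 5: attacked by (1,4)→{4}; (2,2)→{2,5}; (3,7)→{5,7}; (4,5)→{4,5,6}; (6,1)→{1,2}; (7,6)→{4,6}. Blocked: 7. Safe: 3. Place at column 3.
Columns [4, 2, 7, 5, 3, 1, 6], r−c [-3, 0, -4, -1, 2, 5, 1], r+c [5, 4, 10, 9, 8, 7, 13] are all distinct, so no two queens attack.

(1,4) (2,2) (3,7) (4,5) (5,3) (6,1) (7,6)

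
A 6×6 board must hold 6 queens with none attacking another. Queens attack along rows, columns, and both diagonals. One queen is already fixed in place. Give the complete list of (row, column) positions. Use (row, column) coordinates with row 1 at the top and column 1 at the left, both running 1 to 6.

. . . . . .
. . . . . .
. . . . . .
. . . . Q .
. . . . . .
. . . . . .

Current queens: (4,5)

(1,3) (2,6) (3,2) (4,5) (5,1) (6,4)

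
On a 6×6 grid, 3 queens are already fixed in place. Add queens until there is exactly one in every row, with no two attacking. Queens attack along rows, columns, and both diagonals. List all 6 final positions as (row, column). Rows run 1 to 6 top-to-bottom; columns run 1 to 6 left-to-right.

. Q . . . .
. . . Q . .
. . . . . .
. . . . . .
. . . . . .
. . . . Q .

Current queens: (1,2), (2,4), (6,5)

Row 3: attacked by (1,2)→{2,4}; (2,4)→{3,4,5}; (6,5)→{2,5}. Safe: 1, 6. Place at column 6.
Row 4: attacked by (1,2)→{2,5}; (2,4)→{2,4,6}; (3,6)→{5,6}; (6,5)→{3,5}. Safe: 1. Place at column 1.
Row 5: attacked by (1,2)→{2,6}; (2,4)→{1,4}; (3,6)→{4,6}; (4,1)→{1,2}; (6,5)→{4,5,6}. Safe: 3. Place at column 3.
Columns [2, 4, 6, 1, 3, 5], r−c [-1, -2, -3, 3, 2, 1], r+c [3, 6, 9, 5, 8, 11] are all distinct, so no two queens attack.

(1,2) (2,4) (3,6) (4,1) (5,3) (6,5)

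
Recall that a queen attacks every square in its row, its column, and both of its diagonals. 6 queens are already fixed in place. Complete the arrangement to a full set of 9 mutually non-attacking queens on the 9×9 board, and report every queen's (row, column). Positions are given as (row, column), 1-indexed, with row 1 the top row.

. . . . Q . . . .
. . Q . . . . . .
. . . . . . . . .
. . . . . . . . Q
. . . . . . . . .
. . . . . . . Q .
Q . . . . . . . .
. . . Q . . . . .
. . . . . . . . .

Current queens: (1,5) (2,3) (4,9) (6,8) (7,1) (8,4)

Row 3: attacked by (1,5)→{3,5,7}; (2,3)→{2,3,4}; (4,9)→{8,9}; (6,8)→{5,8}; (7,1)→{1,5}; (8,4)→{4,9}. Safe: 6. Place at column 6.
Row 5: attacked by (1,5)→{1,5,9}; (2,3)→{3,6}; (3,6)→{4,6,8}; (4,9)→{8,9}; (6,8)→{7,8,9}; (7,1)→{1,3}; (8,4)→{1,4,7}. Safe: 2. Place at column 2.
Row 9: attacked by (1,5)→{5}; (2,3)→{3}; (3,6)→{6}; (4,9)→{4,9}; (5,2)→{2,6}; (6,8)→{5,8}; (7,1)→{1,3}; (8,4)→{3,4,5}. Safe: 7. Place at column 7.
Columns [5, 3, 6, 9, 2, 8, 1, 4, 7], r−c [-4, -1, -3, -5, 3, -2, 6, 4, 2], r+c [6, 5, 9, 13, 7, 14, 8, 12, 16] are all distinct, so no two queens attack.

(1,5) (2,3) (3,6) (4,9) (5,2) (6,8) (7,1) (8,4) (9,7)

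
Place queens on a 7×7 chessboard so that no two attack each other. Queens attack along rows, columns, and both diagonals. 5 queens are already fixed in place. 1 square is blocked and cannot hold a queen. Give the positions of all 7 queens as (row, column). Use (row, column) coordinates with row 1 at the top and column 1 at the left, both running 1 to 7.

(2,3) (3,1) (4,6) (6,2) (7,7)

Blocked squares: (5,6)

(1,5) (2,3) (3,1) (4,6) (5,4) (6,2) (7,7)

Row 1: attacked by (2,3)→{2,3,4}; (3,1)→{1,3}; (4,6)→{3,6}; (6,2)→{2,7}; (7,7)→{1,7}. Safe: 5. Place at column 5.
Row 5: attacked by (1,5)→{1,5}; (2,3)→{3,6}; (3,1)→{1,3}; (4,6)→{5,6,7}; (6,2)→{1,2,3}; (7,7)→{5,7}. Blocked: 6. Safe: 4. Place at column 4.
Columns [5, 3, 1, 6, 4, 2, 7], r−c [-4, -1, 2, -2, 1, 4, 0], r+c [6, 5, 4, 10, 9, 8, 14] are all distinct, so no two queens attack.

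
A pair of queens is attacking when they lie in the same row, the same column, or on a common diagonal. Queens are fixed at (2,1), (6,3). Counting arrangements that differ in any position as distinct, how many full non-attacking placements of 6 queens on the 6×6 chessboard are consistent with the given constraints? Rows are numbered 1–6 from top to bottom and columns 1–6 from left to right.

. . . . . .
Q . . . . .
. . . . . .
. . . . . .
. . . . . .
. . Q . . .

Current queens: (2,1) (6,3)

1

Branch on row 1: col 4 → 1; col 5 → 0; col 6 → 0.
Sum: 1 + 0 + 0 = 1.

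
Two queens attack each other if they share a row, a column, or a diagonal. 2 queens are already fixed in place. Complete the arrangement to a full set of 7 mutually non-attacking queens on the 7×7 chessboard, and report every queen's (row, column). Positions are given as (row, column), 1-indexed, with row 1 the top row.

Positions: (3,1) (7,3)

Row 1: attacked by (3,1)→{1,3}; (7,3)→{3}. Safe: 2, 4, 5, 6, 7. Place at column 7.
Row 2: attacked by (1,7)→{6,7}; (3,1)→{1,2}; (7,3)→{3}. Safe: 4, 5. Place at column 4.
Row 4: attacked by (1,7)→{4,7}; (2,4)→{2,4,6}; (3,1)→{1,2}; (7,3)→{3,6}. Safe: 5. Place at column 5.
Row 5: attacked by (1,7)→{3,7}; (2,4)→{1,4,7}; (3,1)→{1,3}; (4,5)→{4,5,6}; (7,3)→{1,3,5}. Safe: 2. Place at column 2.
Row 6: attacked by (1,7)→{2,7}; (2,4)→{4}; (3,1)→{1,4}; (4,5)→{3,5,7}; (5,2)→{1,2,3}; (7,3)→{2,3,4}. Safe: 6. Place at column 6.
Columns [7, 4, 1, 5, 2, 6, 3], r−c [-6, -2, 2, -1, 3, 0, 4], r+c [8, 6, 4, 9, 7, 12, 10] are all distinct, so no two queens attack.

(1,7) (2,4) (3,1) (4,5) (5,2) (6,6) (7,3)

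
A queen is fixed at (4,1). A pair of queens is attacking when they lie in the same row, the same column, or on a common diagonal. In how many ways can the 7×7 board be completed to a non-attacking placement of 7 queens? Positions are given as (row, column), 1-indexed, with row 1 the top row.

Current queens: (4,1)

Branch on row 1: col 2 → 2; col 3 → 1; col 5 → 0; col 6 → 2; col 7 → 1.
Sum: 2 + 1 + 0 + 2 + 1 = 6.

6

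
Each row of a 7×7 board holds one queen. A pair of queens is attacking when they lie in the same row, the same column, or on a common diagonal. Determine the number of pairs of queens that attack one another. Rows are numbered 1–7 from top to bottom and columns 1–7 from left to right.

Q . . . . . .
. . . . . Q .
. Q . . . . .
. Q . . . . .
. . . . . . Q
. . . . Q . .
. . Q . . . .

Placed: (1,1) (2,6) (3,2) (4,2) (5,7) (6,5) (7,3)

2

Same column: (3,2)–(4,2) (column 2).
Same diagonal: (3,2)–(6,5) (|3−6| = |2−5| = 3).
Total attacking pairs: 2.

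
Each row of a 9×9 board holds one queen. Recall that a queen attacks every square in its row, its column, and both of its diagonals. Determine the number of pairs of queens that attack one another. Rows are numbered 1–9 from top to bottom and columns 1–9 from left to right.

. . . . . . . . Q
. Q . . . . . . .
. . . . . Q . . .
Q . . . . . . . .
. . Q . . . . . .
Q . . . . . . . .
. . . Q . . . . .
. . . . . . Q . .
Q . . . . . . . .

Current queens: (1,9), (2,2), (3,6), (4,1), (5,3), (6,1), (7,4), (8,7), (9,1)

5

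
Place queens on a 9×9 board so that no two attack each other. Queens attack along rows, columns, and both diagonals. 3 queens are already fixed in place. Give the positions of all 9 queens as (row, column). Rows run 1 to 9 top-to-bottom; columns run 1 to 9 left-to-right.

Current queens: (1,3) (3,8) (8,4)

(1,3) (2,6) (3,8) (4,5) (5,2) (6,9) (7,7) (8,4) (9,1)

Row 2: attacked by (1,3)→{2,3,4}; (3,8)→{7,8,9}; (8,4)→{4}. Safe: 1, 5, 6. Place at column 6.
Row 4: attacked by (1,3)→{3,6}; (2,6)→{4,6,8}; (3,8)→{7,8,9}; (8,4)→{4,8}. Safe: 1, 2, 5. Place at column 5.
Row 5: attacked by (1,3)→{3,7}; (2,6)→{3,6,9}; (3,8)→{6,8}; (4,5)→{4,5,6}; (8,4)→{1,4,7}. Safe: 2. Place at column 2.
Row 6: attacked by (1,3)→{3,8}; (2,6)→{2,6}; (3,8)→{5,8}; (4,5)→{3,5,7}; (5,2)→{1,2,3}; (8,4)→{2,4,6}. Safe: 9. Place at column 9.
Row 7: attacked by (1,3)→{3,9}; (2,6)→{1,6}; (3,8)→{4,8}; (4,5)→{2,5,8}; (5,2)→{2,4}; (6,9)→{8,9}; (8,4)→{3,4,5}. Safe: 7. Place at column 7.
Row 9: attacked by (1,3)→{3}; (2,6)→{6}; (3,8)→{2,8}; (4,5)→{5}; (5,2)→{2,6}; (6,9)→{6,9}; (7,7)→{5,7,9}; (8,4)→{3,4,5}. Safe: 1. Place at column 1.
Columns [3, 6, 8, 5, 2, 9, 7, 4, 1], r−c [-2, -4, -5, -1, 3, -3, 0, 4, 8], r+c [4, 8, 11, 9, 7, 15, 14, 12, 10] are all distinct, so no two queens attack.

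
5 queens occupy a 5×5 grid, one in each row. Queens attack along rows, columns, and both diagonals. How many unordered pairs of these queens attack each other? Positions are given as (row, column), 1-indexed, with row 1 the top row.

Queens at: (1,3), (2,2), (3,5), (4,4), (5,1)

Same diagonal: (1,3)–(2,2) (|1−2| = |3−2| = 1); (1,3)–(3,5) (|1−3| = |3−5| = 2); (2,2)–(4,4) (|2−4| = |2−4| = 2); (3,5)–(4,4) (|3−4| = |5−4| = 1).
Total attacking pairs: 4.

4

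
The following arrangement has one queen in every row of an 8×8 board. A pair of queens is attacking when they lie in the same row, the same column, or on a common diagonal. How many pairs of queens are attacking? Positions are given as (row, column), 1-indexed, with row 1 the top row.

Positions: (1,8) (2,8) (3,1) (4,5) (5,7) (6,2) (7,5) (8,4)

8

Same column: (1,8)–(2,8) (column 8); (4,5)–(7,5) (column 5).
Same diagonal: (1,8)–(4,5) (|1−4| = |8−5| = 3); (3,1)–(7,5) (|3−7| = |1−5| = 4); (5,7)–(7,5) (|5−7| = |7−5| = 2); (5,7)–(8,4) (|5−8| = |7−4| = 3); (6,2)–(8,4) (|6−8| = |2−4| = 2); (7,5)–(8,4) (|7−8| = |5−4| = 1).
Total attacking pairs: 8.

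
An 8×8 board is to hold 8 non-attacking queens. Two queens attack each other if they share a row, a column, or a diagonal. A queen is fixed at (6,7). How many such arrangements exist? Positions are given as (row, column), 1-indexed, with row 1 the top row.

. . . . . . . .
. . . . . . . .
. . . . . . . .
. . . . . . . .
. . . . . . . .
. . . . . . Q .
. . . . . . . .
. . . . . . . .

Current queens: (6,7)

Branch on row 1: col 1 → 1; col 3 → 4; col 4 → 3; col 5 → 3; col 6 → 2; col 8 → 1.
Sum: 1 + 4 + 3 + 3 + 2 + 1 = 14.

14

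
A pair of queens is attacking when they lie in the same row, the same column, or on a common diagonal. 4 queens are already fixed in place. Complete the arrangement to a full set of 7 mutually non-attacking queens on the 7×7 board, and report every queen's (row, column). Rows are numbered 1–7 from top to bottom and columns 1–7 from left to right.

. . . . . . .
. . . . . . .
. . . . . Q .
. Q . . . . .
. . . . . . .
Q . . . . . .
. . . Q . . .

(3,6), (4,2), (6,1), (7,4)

Row 1: attacked by (3,6)→{4,6}; (4,2)→{2,5}; (6,1)→{1,6}; (7,4)→{4}. Safe: 3, 7. Place at column 7.
Row 2: attacked by (1,7)→{6,7}; (3,6)→{5,6,7}; (4,2)→{2,4}; (6,1)→{1,5}; (7,4)→{4}. Safe: 3. Place at column 3.
Row 5: attacked by (1,7)→{3,7}; (2,3)→{3,6}; (3,6)→{4,6}; (4,2)→{1,2,3}; (6,1)→{1,2}; (7,4)→{2,4,6}. Safe: 5. Place at column 5.
Columns [7, 3, 6, 2, 5, 1, 4], r−c [-6, -1, -3, 2, 0, 5, 3], r+c [8, 5, 9, 6, 10, 7, 11] are all distinct, so no two queens attack.

(1,7) (2,3) (3,6) (4,2) (5,5) (6,1) (7,4)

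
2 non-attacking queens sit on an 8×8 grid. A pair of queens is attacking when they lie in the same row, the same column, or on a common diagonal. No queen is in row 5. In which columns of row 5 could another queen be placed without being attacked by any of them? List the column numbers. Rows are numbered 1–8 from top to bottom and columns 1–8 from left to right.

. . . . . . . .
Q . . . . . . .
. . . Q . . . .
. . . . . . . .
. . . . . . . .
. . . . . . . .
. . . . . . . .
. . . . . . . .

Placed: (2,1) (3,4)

(2,1) attacks row 5 at column 1 and diagonals 4.
(3,4) attacks row 5 at column 4 and diagonals 2, 6.
Attacked columns: {1, 2, 4, 6}. Safe: {3, 5, 7, 8}.

columns 3, 5, 7, 8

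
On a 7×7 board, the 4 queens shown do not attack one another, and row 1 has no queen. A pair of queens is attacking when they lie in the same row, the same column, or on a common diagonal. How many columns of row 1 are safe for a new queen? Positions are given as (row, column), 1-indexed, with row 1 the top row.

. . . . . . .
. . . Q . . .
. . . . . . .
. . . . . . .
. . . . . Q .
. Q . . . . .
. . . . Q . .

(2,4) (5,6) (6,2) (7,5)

1

(2,4) attacks row 1 at column 4 and diagonals 3, 5.
(5,6) attacks row 1 at column 6 and diagonals 2.
(6,2) attacks row 1 at column 2 and diagonals 7.
(7,5) attacks row 1 at column 5.
Attacked columns: {2, 3, 4, 5, 6, 7}. Safe: {1}.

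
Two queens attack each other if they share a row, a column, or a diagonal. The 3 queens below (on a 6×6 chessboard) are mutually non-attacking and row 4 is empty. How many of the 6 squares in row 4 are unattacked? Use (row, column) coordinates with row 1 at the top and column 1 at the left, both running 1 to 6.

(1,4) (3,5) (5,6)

2

(1,4) attacks row 4 at column 4 and diagonals 1.
(3,5) attacks row 4 at column 5 and diagonals 4, 6.
(5,6) attacks row 4 at column 6 and diagonals 5.
Attacked columns: {1, 4, 5, 6}. Safe: {2, 3}.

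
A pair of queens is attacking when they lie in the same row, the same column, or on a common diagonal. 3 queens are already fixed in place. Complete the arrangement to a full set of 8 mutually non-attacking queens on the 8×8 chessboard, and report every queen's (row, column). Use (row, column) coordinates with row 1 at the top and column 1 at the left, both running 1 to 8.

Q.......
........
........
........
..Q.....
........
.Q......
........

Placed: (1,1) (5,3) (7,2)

(1,1) (2,5) (3,8) (4,6) (5,3) (6,7) (7,2) (8,4)

Row 2: attacked by (1,1)→{1,2}; (5,3)→{3,6}; (7,2)→{2,7}. Safe: 4, 5, 8. Place at column 5.
Row 3: attacked by (1,1)→{1,3}; (2,5)→{4,5,6}; (5,3)→{1,3,5}; (7,2)→{2,6}. Safe: 7, 8. Place at column 8.
Row 4: attacked by (1,1)→{1,4}; (2,5)→{3,5,7}; (3,8)→{7,8}; (5,3)→{2,3,4}; (7,2)→{2,5}. Safe: 6. Place at column 6.
Row 6: attacked by (1,1)→{1,6}; (2,5)→{1,5}; (3,8)→{5,8}; (4,6)→{4,6,8}; (5,3)→{2,3,4}; (7,2)→{1,2,3}. Safe: 7. Place at column 7.
Row 8: attacked by (1,1)→{1,8}; (2,5)→{5}; (3,8)→{3,8}; (4,6)→{2,6}; (5,3)→{3,6}; (6,7)→{5,7}; (7,2)→{1,2,3}. Safe: 4. Place at column 4.
Columns [1, 5, 8, 6, 3, 7, 2, 4], r−c [0, -3, -5, -2, 2, -1, 5, 4], r+c [2, 7, 11, 10, 8, 13, 9, 12] are all distinct, so no two queens attack.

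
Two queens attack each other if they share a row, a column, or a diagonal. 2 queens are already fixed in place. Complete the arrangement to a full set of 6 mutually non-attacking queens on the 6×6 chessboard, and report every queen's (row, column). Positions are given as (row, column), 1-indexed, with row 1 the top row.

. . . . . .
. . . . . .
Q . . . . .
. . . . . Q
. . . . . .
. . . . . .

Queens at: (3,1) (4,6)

Row 1: attacked by (3,1)→{1,3}; (4,6)→{3,6}. Safe: 2, 4, 5. Place at column 5.
Row 2: attacked by (1,5)→{4,5,6}; (3,1)→{1,2}; (4,6)→{4,6}. Safe: 3. Place at column 3.
Row 5: attacked by (1,5)→{1,5}; (2,3)→{3,6}; (3,1)→{1,3}; (4,6)→{5,6}. Safe: 2, 4. Place at column 4.
Row 6: attacked by (1,5)→{5}; (2,3)→{3}; (3,1)→{1,4}; (4,6)→{4,6}; (5,4)→{3,4,5}. Safe: 2. Place at column 2.
Columns [5, 3, 1, 6, 4, 2], r−c [-4, -1, 2, -2, 1, 4], r+c [6, 5, 4, 10, 9, 8] are all distinct, so no two queens attack.

(1,5) (2,3) (3,1) (4,6) (5,4) (6,2)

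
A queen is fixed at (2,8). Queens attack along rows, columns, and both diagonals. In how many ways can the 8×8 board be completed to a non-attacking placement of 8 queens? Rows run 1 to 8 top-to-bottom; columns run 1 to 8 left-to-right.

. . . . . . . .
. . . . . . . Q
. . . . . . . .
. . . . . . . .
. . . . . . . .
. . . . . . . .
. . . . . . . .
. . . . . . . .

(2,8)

8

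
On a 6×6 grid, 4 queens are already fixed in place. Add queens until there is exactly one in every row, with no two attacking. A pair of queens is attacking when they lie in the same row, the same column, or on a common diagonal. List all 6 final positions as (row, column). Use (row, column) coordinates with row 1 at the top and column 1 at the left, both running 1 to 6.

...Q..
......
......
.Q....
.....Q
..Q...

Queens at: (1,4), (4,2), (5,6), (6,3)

(1,4) (2,1) (3,5) (4,2) (5,6) (6,3)

Row 2: attacked by (1,4)→{3,4,5}; (4,2)→{2,4}; (5,6)→{3,6}; (6,3)→{3}. Safe: 1. Place at column 1.
Row 3: attacked by (1,4)→{2,4,6}; (2,1)→{1,2}; (4,2)→{1,2,3}; (5,6)→{4,6}; (6,3)→{3,6}. Safe: 5. Place at column 5.
Columns [4, 1, 5, 2, 6, 3], r−c [-3, 1, -2, 2, -1, 3], r+c [5, 3, 8, 6, 11, 9] are all distinct, so no two queens attack.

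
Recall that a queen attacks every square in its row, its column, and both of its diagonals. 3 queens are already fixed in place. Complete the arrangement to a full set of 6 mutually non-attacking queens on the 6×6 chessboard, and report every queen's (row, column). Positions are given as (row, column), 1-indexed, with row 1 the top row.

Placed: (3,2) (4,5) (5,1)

(1,3) (2,6) (3,2) (4,5) (5,1) (6,4)

Row 1: attacked by (3,2)→{2,4}; (4,5)→{2,5}; (5,1)→{1,5}. Safe: 3, 6. Place at column 3.
Row 2: attacked by (1,3)→{2,3,4}; (3,2)→{1,2,3}; (4,5)→{3,5}; (5,1)→{1,4}. Safe: 6. Place at column 6.
Row 6: attacked by (1,3)→{3}; (2,6)→{2,6}; (3,2)→{2,5}; (4,5)→{3,5}; (5,1)→{1,2}. Safe: 4. Place at column 4.
Columns [3, 6, 2, 5, 1, 4], r−c [-2, -4, 1, -1, 4, 2], r+c [4, 8, 5, 9, 6, 10] are all distinct, so no two queens attack.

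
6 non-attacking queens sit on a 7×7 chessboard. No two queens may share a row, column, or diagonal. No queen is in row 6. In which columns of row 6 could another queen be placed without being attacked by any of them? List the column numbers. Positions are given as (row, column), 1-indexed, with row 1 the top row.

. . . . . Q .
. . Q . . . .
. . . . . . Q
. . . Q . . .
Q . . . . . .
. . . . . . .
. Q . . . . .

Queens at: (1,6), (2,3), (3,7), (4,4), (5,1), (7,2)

columns 5

(1,6) attacks row 6 at column 6 and diagonals 1.
(2,3) attacks row 6 at column 3 and diagonals 7.
(3,7) attacks row 6 at column 7 and diagonals 4.
(4,4) attacks row 6 at column 4 and diagonals 2, 6.
(5,1) attacks row 6 at column 1 and diagonals 2.
(7,2) attacks row 6 at column 2 and diagonals 1, 3.
Attacked columns: {1, 2, 3, 4, 6, 7}. Safe: {5}.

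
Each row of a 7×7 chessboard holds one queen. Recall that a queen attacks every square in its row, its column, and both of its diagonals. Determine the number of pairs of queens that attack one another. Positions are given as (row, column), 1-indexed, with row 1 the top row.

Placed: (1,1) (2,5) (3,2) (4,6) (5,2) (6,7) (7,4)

3

Same column: (3,2)–(5,2) (column 2).
Same diagonal: (2,5)–(5,2) (|2−5| = |5−2| = 3); (5,2)–(7,4) (|5−7| = |2−4| = 2).
Total attacking pairs: 3.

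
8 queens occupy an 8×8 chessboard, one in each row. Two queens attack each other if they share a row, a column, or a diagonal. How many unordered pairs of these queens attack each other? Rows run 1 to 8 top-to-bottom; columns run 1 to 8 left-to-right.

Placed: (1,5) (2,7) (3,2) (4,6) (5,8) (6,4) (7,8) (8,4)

Same column: (5,8)–(7,8) (column 8); (6,4)–(8,4) (column 4).
Same diagonal: (4,6)–(6,4) (|4−6| = |6−4| = 2).
Total attacking pairs: 3.

3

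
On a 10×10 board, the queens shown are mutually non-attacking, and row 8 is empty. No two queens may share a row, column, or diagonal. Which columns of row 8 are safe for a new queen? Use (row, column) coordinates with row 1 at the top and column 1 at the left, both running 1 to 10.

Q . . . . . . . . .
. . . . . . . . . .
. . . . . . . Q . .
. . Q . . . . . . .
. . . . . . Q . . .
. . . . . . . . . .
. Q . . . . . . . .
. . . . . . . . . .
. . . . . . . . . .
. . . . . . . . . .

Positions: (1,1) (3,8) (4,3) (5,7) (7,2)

columns 5, 6, 9

(1,1) attacks row 8 at column 1 and diagonals 8.
(3,8) attacks row 8 at column 8 and diagonals 3.
(4,3) attacks row 8 at column 3 and diagonals 7.
(5,7) attacks row 8 at column 7 and diagonals 4, 10.
(7,2) attacks row 8 at column 2 and diagonals 1, 3.
Attacked columns: {1, 2, 3, 4, 7, 8, 10}. Safe: {5, 6, 9}.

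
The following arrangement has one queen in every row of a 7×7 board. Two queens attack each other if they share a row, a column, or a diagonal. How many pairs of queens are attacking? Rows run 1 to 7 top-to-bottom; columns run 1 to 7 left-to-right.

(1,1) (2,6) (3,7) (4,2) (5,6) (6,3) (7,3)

Same column: (2,6)–(5,6) (column 6); (6,3)–(7,3) (column 3).
Same diagonal: (2,6)–(3,7) (|2−3| = |6−7| = 1); (3,7)–(7,3) (|3−7| = |7−3| = 4).
Total attacking pairs: 4.

4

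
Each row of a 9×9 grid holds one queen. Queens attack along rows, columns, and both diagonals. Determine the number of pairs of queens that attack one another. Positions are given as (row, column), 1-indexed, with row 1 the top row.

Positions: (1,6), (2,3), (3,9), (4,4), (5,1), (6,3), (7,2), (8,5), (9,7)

3

Same column: (2,3)–(6,3) (column 3).
Same diagonal: (6,3)–(7,2) (|6−7| = |3−2| = 1); (6,3)–(8,5) (|6−8| = |3−5| = 2).
Total attacking pairs: 3.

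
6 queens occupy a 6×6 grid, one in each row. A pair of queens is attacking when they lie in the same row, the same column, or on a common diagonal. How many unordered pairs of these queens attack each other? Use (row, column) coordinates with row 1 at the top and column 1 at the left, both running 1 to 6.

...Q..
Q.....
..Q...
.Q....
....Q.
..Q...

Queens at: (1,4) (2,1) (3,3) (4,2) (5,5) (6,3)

Same column: (3,3)–(6,3) (column 3).
Same diagonal: (3,3)–(4,2) (|3−4| = |3−2| = 1); (3,3)–(5,5) (|3−5| = |3−5| = 2).
Total attacking pairs: 3.

3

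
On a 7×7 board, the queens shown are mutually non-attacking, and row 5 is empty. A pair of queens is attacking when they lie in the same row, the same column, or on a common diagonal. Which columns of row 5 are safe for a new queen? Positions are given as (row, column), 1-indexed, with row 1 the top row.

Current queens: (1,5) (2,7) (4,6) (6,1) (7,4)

(1,5) attacks row 5 at column 5 and diagonals 1.
(2,7) attacks row 5 at column 7 and diagonals 4.
(4,6) attacks row 5 at column 6 and diagonals 5, 7.
(6,1) attacks row 5 at column 1 and diagonals 2.
(7,4) attacks row 5 at column 4 and diagonals 2, 6.
Attacked columns: {1, 2, 4, 5, 6, 7}. Safe: {3}.

columns 3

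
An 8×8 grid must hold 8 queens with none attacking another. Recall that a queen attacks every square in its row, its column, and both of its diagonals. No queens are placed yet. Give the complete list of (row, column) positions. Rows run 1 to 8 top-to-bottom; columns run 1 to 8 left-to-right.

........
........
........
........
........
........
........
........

(1,6) (2,4) (3,7) (4,1) (5,8) (6,2) (7,5) (8,3)

Row 1: Safe: 1, 2, 3, 4, 5, 6, 7, 8. Place at column 6.
Row 2: attacked by (1,6)→{5,6,7}. Safe: 1, 2, 3, 4, 8. Place at column 4.
Row 3: attacked by (1,6)→{4,6,8}; (2,4)→{3,4,5}. Safe: 1, 2, 7. Place at column 7.
Row 4: attacked by (1,6)→{3,6}; (2,4)→{2,4,6}; (3,7)→{6,7,8}. Safe: 1, 5. Place at column 1.
Row 5: attacked by (1,6)→{2,6}; (2,4)→{1,4,7}; (3,7)→{5,7}; (4,1)→{1,2}. Safe: 3, 8. Place at column 8.
Row 6: attacked by (1,6)→{1,6}; (2,4)→{4,8}; (3,7)→{4,7}; (4,1)→{1,3}; (5,8)→{7,8}. Safe: 2, 5. Place at column 2.
Row 7: attacked by (1,6)→{6}; (2,4)→{4}; (3,7)→{3,7}; (4,1)→{1,4}; (5,8)→{6,8}; (6,2)→{1,2,3}. Safe: 5. Place at column 5.
Row 8: attacked by (1,6)→{6}; (2,4)→{4}; (3,7)→{2,7}; (4,1)→{1,5}; (5,8)→{5,8}; (6,2)→{2,4}; (7,5)→{4,5,6}. Safe: 3. Place at column 3.
Columns [6, 4, 7, 1, 8, 2, 5, 3], r−c [-5, -2, -4, 3, -3, 4, 2, 5], r+c [7, 6, 10, 5, 13, 8, 12, 11] are all distinct, so no two queens attack.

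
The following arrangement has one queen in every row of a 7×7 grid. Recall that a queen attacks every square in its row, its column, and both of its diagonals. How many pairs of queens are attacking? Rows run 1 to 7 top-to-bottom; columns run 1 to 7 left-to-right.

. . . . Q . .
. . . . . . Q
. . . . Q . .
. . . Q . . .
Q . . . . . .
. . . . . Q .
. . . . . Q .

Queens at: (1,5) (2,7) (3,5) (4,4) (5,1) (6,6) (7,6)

5

Same column: (1,5)–(3,5) (column 5); (6,6)–(7,6) (column 6).
Same diagonal: (1,5)–(5,1) (|1−5| = |5−1| = 4); (3,5)–(4,4) (|3−4| = |5−4| = 1); (4,4)–(6,6) (|4−6| = |4−6| = 2).
Total attacking pairs: 5.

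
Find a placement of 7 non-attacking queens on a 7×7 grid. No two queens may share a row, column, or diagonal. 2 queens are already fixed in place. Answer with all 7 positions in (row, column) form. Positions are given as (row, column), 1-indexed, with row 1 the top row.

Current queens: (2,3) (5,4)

(1,5) (2,3) (3,1) (4,6) (5,4) (6,2) (7,7)

Row 1: attacked by (2,3)→{2,3,4}; (5,4)→{4}. Safe: 1, 5, 6, 7. Place at column 5.
Row 3: attacked by (1,5)→{3,5,7}; (2,3)→{2,3,4}; (5,4)→{2,4,6}. Safe: 1. Place at column 1.
Row 4: attacked by (1,5)→{2,5}; (2,3)→{1,3,5}; (3,1)→{1,2}; (5,4)→{3,4,5}. Safe: 6, 7. Place at column 6.
Row 6: attacked by (1,5)→{5}; (2,3)→{3,7}; (3,1)→{1,4}; (4,6)→{4,6}; (5,4)→{3,4,5}. Safe: 2. Place at column 2.
Row 7: attacked by (1,5)→{5}; (2,3)→{3}; (3,1)→{1,5}; (4,6)→{3,6}; (5,4)→{2,4,6}; (6,2)→{1,2,3}. Safe: 7. Place at column 7.
Columns [5, 3, 1, 6, 4, 2, 7], r−c [-4, -1, 2, -2, 1, 4, 0], r+c [6, 5, 4, 10, 9, 8, 14] are all distinct, so no two queens attack.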